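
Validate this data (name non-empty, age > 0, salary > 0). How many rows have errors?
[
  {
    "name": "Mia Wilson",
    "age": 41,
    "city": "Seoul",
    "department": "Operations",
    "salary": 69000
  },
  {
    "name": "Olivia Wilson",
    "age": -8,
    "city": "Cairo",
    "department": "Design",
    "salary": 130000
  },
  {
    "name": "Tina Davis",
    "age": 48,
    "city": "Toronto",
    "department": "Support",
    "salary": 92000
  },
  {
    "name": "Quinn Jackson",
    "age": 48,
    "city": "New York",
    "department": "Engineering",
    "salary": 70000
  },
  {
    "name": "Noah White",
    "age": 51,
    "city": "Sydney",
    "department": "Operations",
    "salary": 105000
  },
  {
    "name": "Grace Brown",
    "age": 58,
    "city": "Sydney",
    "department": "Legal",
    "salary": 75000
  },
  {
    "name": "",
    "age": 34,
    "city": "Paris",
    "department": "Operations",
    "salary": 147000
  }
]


Validating 7 records:
Rules: name non-empty, age > 0, salary > 0

  Row 1 (Mia Wilson): OK
  Row 2 (Olivia Wilson): negative age: -8
  Row 3 (Tina Davis): OK
  Row 4 (Quinn Jackson): OK
  Row 5 (Noah White): OK
  Row 6 (Grace Brown): OK
  Row 7 (???): empty name

Total errors: 2

2 errors


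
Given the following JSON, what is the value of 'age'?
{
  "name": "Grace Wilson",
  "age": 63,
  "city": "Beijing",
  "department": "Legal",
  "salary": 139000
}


Looking up field 'age'
Value: 63

63


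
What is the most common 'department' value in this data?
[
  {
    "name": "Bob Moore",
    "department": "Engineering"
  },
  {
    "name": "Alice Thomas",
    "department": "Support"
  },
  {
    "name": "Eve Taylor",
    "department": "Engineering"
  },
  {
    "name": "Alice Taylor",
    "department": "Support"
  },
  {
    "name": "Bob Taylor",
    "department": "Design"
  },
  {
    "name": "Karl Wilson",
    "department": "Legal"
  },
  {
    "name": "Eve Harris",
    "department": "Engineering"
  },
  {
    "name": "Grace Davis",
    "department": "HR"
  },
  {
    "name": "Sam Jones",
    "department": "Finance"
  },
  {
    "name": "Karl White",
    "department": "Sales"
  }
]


Counting 'department' values across 10 records:

  Engineering: 3 ###
  Support: 2 ##
  Design: 1 #
  Legal: 1 #
  HR: 1 #
  Finance: 1 #
  Sales: 1 #

Most common: Engineering (3 times)

Engineering (3 times)


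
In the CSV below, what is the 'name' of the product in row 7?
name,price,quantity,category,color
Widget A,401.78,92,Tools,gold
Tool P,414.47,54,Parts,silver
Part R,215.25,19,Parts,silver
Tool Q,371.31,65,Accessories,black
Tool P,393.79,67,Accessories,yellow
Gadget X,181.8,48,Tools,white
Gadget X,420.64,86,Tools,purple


Query: Row 7 ('Gadget X'), column 'name'
Value: Gadget X

Gadget X


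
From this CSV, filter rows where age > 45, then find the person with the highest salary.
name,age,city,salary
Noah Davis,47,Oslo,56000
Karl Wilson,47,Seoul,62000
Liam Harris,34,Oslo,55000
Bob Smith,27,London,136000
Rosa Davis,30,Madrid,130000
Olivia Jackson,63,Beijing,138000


Filter: age > 45
Sort by: salary (descending)

Filtered records (3):
  Olivia Jackson, age 63, salary $138000
  Karl Wilson, age 47, salary $62000
  Noah Davis, age 47, salary $56000

Highest salary: Olivia Jackson ($138000)

Olivia Jackson


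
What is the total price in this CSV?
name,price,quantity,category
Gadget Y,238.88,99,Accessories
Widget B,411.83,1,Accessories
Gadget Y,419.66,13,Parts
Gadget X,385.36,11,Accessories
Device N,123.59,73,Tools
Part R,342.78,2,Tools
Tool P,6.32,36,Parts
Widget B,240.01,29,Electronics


Computing total price:
Values: [238.88, 411.83, 419.66, 385.36, 123.59, 342.78, 6.32, 240.01]
Sum = 2168.43

2168.43


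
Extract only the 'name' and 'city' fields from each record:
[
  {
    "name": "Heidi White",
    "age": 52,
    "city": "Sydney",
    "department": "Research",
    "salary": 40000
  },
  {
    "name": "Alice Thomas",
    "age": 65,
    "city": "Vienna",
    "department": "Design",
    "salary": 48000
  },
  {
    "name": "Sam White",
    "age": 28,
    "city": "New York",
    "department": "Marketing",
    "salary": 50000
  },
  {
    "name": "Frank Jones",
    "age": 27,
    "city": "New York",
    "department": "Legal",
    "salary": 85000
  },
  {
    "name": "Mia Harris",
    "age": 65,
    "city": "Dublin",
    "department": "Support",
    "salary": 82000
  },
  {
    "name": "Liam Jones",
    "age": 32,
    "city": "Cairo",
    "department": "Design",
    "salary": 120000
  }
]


Original: 6 records with fields: name, age, city, department, salary
Keep: ['name', 'city']
Drop: ['age', 'department', 'salary']
Result: 6 records, 2 fields each

[
  {
    "name": "Heidi White",
    "city": "Sydney"
  },
  {
    "name": "Alice Thomas",
    "city": "Vienna"
  },
  {
    "name": "Sam White",
    "city": "New York"
  },
  {
    "name": "Frank Jones",
    "city": "New York"
  },
  {
    "name": "Mia Harris",
    "city": "Dublin"
  },
  {
    "name": "Liam Jones",
    "city": "Cairo"
  }
]


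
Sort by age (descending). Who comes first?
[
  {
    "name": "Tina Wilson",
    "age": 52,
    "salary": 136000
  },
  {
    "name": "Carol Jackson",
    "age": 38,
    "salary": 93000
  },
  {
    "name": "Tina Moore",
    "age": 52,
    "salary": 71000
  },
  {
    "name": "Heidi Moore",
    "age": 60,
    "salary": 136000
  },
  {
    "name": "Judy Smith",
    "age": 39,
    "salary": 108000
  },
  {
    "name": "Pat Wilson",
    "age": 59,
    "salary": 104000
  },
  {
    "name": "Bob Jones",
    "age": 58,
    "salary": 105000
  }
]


Sort by: age (descending)

Sorted order:
  1. Heidi Moore (age = 60)
  2. Pat Wilson (age = 59)
  3. Bob Jones (age = 58)
  4. Tina Wilson (age = 52)
  5. Tina Moore (age = 52)
  6. Judy Smith (age = 39)
  7. Carol Jackson (age = 38)

First: Heidi Moore

Heidi Moore


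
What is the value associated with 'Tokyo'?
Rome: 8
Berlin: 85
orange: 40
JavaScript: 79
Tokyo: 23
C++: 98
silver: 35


Looking up key 'Tokyo'
Value: 23

23


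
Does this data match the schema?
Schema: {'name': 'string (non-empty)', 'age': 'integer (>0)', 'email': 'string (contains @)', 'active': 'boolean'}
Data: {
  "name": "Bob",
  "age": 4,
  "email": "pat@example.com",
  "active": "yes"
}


Validating each field against schema:
  name: OK (non-empty string)
  age: OK (positive integer)
  email: OK (string with @)
  active: FAIL ("yes" is not a boolean)

Result: INVALID (1 error: active)

INVALID (1 error: active)


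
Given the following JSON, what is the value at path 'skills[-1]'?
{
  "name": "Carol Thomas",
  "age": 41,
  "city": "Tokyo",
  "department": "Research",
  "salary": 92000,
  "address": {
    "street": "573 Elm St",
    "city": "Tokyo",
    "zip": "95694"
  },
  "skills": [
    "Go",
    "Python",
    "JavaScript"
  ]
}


Query: skills[-1]
Path: skills -> last element
Value: JavaScript

JavaScript


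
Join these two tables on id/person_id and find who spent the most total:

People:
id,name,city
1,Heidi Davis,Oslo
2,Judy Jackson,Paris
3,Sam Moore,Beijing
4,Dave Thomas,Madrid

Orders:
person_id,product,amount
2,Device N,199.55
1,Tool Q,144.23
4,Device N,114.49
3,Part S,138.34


Join on: people.id = orders.person_id

Joined rows:
  Judy Jackson (Paris) bought Device N for $199.55
  Heidi Davis (Oslo) bought Tool Q for $144.23
  Dave Thomas (Madrid) bought Device N for $114.49
  Sam Moore (Beijing) bought Part S for $138.34

Total per person:
  Judy Jackson: $199.55
  Heidi Davis: $144.23
  Sam Moore: $138.34
  Dave Thomas: $114.49

Top spender: Judy Jackson ($199.55)

Judy Jackson ($199.55)


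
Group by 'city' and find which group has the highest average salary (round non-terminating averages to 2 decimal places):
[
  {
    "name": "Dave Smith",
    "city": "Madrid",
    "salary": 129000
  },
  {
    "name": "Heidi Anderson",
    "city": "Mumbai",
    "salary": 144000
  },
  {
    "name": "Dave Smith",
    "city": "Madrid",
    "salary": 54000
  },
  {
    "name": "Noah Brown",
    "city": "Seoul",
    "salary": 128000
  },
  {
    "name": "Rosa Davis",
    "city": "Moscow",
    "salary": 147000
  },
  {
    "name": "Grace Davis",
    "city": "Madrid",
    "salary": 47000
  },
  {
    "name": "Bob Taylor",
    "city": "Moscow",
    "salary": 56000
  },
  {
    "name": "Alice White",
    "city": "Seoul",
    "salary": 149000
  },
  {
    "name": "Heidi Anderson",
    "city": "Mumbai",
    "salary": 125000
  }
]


Group by: city

Groups:
  Madrid: 3 people, avg salary = 230000/3 ≈ $76666.67
  Moscow: 2 people, avg salary = 203000/2 = $101500
  Mumbai: 2 people, avg salary = 269000/2 = $134500
  Seoul: 2 people, avg salary = 277000/2 = $138500

Highest average salary: Seoul ($138500)

Seoul ($138500)


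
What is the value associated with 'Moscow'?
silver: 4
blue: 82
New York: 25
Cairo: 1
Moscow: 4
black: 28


Looking up key 'Moscow'
Value: 4

4


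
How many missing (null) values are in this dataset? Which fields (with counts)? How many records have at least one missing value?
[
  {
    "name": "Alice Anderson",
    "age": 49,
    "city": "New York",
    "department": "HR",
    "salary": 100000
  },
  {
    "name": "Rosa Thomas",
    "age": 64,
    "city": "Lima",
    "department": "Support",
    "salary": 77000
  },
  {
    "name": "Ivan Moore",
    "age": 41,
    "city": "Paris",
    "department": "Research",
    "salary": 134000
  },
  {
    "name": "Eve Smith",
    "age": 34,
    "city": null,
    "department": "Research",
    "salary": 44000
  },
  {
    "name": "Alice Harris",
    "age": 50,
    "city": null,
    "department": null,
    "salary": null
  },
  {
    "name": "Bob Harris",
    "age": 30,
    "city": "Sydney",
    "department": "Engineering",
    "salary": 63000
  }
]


Checking for missing (null) values in 6 records:

  Alice Anderson: complete
  Rosa Thomas: complete
  Ivan Moore: complete
  Eve Smith: city
  Alice Harris: city, department, salary
  Bob Harris: complete

Per field:
  name: 0 missing
  age: 0 missing
  city: 2 missing
  department: 1 missing
  salary: 1 missing

Total missing values: 4
Records with any missing: 2

4 missing values (city: 2, department: 1, salary: 1); 2 incomplete records


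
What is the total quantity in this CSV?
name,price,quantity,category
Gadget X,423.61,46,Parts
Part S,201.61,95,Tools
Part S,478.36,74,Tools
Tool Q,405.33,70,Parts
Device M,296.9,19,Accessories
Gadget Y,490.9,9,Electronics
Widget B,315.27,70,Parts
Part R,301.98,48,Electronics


Computing total quantity:
Values: [46, 95, 74, 70, 19, 9, 70, 48]
Sum = 431

431


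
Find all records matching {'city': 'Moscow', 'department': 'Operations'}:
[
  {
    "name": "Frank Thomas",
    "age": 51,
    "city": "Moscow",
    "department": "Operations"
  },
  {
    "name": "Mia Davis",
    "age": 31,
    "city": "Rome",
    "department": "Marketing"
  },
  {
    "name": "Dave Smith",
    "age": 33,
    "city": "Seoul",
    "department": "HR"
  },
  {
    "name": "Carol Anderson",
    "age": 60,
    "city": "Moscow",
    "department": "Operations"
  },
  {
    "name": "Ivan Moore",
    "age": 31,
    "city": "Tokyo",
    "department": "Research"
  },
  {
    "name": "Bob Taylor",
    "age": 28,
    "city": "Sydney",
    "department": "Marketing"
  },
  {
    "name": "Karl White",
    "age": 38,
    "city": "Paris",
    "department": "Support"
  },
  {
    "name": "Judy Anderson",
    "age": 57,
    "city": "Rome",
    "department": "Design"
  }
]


Search criteria: {'city': 'Moscow', 'department': 'Operations'}

Checking 8 records:
  Frank Thomas: {city: Moscow, department: Operations} <-- MATCH
  Mia Davis: {city: Rome, department: Marketing}
  Dave Smith: {city: Seoul, department: HR}
  Carol Anderson: {city: Moscow, department: Operations} <-- MATCH
  Ivan Moore: {city: Tokyo, department: Research}
  Bob Taylor: {city: Sydney, department: Marketing}
  Karl White: {city: Paris, department: Support}
  Judy Anderson: {city: Rome, department: Design}

Matches: ["Frank Thomas", "Carol Anderson"]

["Frank Thomas", "Carol Anderson"]


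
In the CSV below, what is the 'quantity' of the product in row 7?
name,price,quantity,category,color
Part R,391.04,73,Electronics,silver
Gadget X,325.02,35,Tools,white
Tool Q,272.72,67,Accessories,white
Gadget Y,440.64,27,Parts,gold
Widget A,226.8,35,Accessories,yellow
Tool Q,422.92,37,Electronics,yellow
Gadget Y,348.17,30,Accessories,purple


Query: Row 7 ('Gadget Y'), column 'quantity'
Value: 30

30


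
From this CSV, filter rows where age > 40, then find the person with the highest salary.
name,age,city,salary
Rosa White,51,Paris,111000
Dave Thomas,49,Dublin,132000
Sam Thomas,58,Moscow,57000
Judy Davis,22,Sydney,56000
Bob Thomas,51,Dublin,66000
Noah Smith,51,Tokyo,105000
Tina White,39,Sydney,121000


Filter: age > 40
Sort by: salary (descending)

Filtered records (5):
  Dave Thomas, age 49, salary $132000
  Rosa White, age 51, salary $111000
  Noah Smith, age 51, salary $105000
  Bob Thomas, age 51, salary $66000
  Sam Thomas, age 58, salary $57000

Highest salary: Dave Thomas ($132000)

Dave Thomas


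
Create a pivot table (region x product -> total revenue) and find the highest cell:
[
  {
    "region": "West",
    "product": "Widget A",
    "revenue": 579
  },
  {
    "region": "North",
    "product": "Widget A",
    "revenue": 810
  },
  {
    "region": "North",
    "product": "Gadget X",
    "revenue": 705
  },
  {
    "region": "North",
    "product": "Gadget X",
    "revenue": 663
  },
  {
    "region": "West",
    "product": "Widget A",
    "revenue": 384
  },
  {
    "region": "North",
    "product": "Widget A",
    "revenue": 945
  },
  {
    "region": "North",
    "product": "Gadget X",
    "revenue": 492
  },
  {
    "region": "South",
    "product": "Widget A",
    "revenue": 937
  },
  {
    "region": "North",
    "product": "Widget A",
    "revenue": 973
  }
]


Pivot: region (rows) x product (columns) -> total revenue

     Gadget X      Widget A    
North         1860          2728  
South            0           937  
West             0           963  

Highest: North / Widget A = $2728

North / Widget A = $2728


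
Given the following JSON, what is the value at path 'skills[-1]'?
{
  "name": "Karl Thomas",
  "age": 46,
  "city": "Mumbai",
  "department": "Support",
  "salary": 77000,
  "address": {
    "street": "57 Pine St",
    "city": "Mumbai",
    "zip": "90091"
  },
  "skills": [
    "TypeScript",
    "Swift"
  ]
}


Query: skills[-1]
Path: skills -> last element
Value: Swift

Swift


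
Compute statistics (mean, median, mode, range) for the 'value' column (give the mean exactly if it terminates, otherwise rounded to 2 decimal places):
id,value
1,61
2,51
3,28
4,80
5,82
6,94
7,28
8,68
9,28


Data: [61, 51, 28, 80, 82, 94, 28, 68, 28]
Count: 9
Sum: 520
Mean: 520/9 ≈ 57.78 (rounded to 2 decimal places)
Sorted: [28, 28, 28, 51, 61, 68, 80, 82, 94]
Median: 61.0
Mode: 28 (3 times)
Range: 94 - 28 = 66
Min: 28, Max: 94

mean≈57.78, median=61.0, mode=28, range=66


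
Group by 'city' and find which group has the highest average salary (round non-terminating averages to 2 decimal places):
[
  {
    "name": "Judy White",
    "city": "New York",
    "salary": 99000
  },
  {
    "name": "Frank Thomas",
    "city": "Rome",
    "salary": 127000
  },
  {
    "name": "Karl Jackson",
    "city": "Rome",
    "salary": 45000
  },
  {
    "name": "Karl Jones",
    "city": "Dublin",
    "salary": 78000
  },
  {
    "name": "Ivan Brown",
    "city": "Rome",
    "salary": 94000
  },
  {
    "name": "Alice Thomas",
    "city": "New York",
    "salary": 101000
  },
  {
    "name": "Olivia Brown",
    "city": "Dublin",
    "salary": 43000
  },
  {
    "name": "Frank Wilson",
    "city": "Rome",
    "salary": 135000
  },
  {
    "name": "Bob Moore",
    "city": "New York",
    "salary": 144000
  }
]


Group by: city

Groups:
  Dublin: 2 people, avg salary = 121000/2 = $60500
  New York: 3 people, avg salary = 344000/3 ≈ $114666.67
  Rome: 4 people, avg salary = 401000/4 = $100250

Highest average salary: New York (≈$114666.67)

New York (≈$114666.67)


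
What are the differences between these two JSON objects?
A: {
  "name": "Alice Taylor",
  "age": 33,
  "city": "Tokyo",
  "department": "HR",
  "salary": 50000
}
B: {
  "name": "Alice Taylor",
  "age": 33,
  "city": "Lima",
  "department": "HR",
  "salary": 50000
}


Comparing each field (in key order):
  name: same
  age: same
  city: DIFFERENT
  department: same
  salary: same
Differences:
  city: Tokyo -> Lima

1 field(s) changed

1 change: city


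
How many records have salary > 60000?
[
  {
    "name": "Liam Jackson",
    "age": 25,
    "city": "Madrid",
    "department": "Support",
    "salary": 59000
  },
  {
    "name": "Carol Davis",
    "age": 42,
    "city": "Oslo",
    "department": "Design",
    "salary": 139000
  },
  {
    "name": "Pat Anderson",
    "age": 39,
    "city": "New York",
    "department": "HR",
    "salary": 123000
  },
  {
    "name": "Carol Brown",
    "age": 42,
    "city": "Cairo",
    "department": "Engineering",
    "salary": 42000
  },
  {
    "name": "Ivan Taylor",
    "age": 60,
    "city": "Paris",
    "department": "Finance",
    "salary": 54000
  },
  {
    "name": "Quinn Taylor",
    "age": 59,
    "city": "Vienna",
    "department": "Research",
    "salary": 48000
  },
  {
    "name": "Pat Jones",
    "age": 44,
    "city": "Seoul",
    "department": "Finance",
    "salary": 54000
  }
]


Data: 7 records
Condition: salary > 60000

Checking each record:
  Liam Jackson: 59000
  Carol Davis: 139000 MATCH
  Pat Anderson: 123000 MATCH
  Carol Brown: 42000
  Ivan Taylor: 54000
  Quinn Taylor: 48000
  Pat Jones: 54000

Count: 2

2


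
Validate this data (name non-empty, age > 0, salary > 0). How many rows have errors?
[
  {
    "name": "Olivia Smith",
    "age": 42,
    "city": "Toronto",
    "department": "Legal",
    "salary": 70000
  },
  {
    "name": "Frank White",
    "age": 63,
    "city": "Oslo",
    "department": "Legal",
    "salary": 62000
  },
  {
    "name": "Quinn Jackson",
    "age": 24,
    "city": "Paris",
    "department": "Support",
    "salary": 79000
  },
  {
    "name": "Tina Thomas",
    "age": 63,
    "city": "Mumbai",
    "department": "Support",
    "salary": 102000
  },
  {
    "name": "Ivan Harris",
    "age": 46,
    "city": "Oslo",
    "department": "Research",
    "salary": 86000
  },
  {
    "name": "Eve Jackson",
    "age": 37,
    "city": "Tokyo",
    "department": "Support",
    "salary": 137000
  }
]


Validating 6 records:
Rules: name non-empty, age > 0, salary > 0

  Row 1 (Olivia Smith): OK
  Row 2 (Frank White): OK
  Row 3 (Quinn Jackson): OK
  Row 4 (Tina Thomas): OK
  Row 5 (Ivan Harris): OK
  Row 6 (Eve Jackson): OK

Total errors: 0

0 errors


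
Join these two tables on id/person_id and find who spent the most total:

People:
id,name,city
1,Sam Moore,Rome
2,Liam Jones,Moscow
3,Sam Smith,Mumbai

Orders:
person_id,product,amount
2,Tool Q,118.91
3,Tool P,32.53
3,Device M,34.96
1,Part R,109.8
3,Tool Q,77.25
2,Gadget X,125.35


Join on: people.id = orders.person_id

Joined rows:
  Liam Jones (Moscow) bought Tool Q for $118.91
  Sam Smith (Mumbai) bought Tool P for $32.53
  Sam Smith (Mumbai) bought Device M for $34.96
  Sam Moore (Rome) bought Part R for $109.8
  Sam Smith (Mumbai) bought Tool Q for $77.25
  Liam Jones (Moscow) bought Gadget X for $125.35

Total per person:
  Liam Jones: $244.26
  Sam Smith: $144.74
  Sam Moore: $109.80

Top spender: Liam Jones ($244.26)

Liam Jones ($244.26)


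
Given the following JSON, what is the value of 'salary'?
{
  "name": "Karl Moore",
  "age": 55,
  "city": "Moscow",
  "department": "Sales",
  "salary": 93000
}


Looking up field 'salary'
Value: 93000

93000


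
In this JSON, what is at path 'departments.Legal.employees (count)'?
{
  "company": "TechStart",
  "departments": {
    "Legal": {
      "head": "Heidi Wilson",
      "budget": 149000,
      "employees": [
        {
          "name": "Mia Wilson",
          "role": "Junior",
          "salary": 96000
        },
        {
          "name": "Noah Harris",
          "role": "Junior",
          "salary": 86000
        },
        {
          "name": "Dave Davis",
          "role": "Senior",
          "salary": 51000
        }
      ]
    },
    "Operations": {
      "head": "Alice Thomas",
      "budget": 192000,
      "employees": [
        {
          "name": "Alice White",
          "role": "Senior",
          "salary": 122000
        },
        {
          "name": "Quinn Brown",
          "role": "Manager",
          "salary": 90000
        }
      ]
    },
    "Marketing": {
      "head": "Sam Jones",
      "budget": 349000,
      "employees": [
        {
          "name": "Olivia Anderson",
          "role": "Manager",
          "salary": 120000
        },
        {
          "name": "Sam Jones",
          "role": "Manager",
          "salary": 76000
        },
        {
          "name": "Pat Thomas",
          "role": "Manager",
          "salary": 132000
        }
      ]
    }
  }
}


Path: departments.Legal.employees (count)

Navigate:
  -> departments
  -> Legal
  -> employees (array, length 3)

3


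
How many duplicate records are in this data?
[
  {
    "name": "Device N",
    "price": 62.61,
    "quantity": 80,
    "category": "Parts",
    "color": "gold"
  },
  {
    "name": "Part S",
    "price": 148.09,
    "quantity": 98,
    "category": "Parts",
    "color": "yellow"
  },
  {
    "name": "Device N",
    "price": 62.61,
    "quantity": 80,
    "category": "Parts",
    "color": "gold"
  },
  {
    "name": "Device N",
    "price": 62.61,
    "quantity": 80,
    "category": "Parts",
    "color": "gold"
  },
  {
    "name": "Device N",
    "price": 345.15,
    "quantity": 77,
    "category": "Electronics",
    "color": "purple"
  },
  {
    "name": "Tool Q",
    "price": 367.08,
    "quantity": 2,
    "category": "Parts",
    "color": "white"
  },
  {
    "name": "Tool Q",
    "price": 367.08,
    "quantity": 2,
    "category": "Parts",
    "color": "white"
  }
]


Checking 7 records for duplicates:

  Row 1: Device N ($62.61, qty 80)
  Row 2: Part S ($148.09, qty 98)
  Row 3: Device N ($62.61, qty 80) <-- DUPLICATE
  Row 4: Device N ($62.61, qty 80) <-- DUPLICATE
  Row 5: Device N ($345.15, qty 77)
  Row 6: Tool Q ($367.08, qty 2)
  Row 7: Tool Q ($367.08, qty 2) <-- DUPLICATE

Duplicates found: 3
Unique records: 4

3 duplicates, 4 unique


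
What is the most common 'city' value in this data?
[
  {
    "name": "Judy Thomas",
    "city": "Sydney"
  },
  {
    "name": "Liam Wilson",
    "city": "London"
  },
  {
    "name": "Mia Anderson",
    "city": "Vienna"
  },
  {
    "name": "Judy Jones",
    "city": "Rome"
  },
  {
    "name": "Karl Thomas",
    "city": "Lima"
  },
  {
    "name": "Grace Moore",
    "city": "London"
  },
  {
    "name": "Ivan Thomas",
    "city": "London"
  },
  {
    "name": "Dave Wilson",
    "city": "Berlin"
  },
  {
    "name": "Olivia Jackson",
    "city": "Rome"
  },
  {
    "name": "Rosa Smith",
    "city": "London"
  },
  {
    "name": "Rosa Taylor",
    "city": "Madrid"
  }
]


Counting 'city' values across 11 records:

  London: 4 ####
  Rome: 2 ##
  Sydney: 1 #
  Vienna: 1 #
  Lima: 1 #
  Berlin: 1 #
  Madrid: 1 #

Most common: London (4 times)

London (4 times)


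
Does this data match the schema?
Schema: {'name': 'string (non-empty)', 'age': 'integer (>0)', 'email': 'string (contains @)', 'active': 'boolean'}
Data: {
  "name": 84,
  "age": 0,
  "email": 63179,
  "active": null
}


Validating each field against schema:
  name: FAIL (84 is not a string)
  age: FAIL (0 is not > 0)
  email: FAIL (63179 is not a string)
  active: FAIL (null is not a boolean)

Result: INVALID (4 errors: name, age, email, active)

INVALID (4 errors: name, age, email, active)


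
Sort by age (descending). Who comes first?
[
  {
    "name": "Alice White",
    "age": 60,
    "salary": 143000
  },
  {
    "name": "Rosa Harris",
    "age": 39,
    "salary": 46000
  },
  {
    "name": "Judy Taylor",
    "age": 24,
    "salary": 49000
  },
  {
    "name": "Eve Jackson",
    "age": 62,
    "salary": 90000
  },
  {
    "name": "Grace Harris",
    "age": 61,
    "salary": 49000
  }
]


Sort by: age (descending)

Sorted order:
  1. Eve Jackson (age = 62)
  2. Grace Harris (age = 61)
  3. Alice White (age = 60)
  4. Rosa Harris (age = 39)
  5. Judy Taylor (age = 24)

First: Eve Jackson

Eve Jackson


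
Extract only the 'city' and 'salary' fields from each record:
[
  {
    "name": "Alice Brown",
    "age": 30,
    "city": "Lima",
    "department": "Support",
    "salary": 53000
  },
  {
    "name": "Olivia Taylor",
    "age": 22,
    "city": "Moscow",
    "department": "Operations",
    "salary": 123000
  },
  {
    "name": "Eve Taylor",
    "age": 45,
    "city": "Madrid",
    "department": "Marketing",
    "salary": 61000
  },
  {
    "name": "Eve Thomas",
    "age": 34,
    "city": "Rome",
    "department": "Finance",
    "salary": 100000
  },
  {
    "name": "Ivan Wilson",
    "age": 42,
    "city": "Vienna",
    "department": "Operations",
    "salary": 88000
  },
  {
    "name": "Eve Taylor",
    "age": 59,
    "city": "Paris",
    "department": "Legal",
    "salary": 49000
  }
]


Original: 6 records with fields: name, age, city, department, salary
Keep: ['city', 'salary']
Drop: ['name', 'age', 'department']
Result: 6 records, 2 fields each

[
  {
    "city": "Lima",
    "salary": 53000
  },
  {
    "city": "Moscow",
    "salary": 123000
  },
  {
    "city": "Madrid",
    "salary": 61000
  },
  {
    "city": "Rome",
    "salary": 100000
  },
  {
    "city": "Vienna",
    "salary": 88000
  },
  {
    "city": "Paris",
    "salary": 49000
  }
]


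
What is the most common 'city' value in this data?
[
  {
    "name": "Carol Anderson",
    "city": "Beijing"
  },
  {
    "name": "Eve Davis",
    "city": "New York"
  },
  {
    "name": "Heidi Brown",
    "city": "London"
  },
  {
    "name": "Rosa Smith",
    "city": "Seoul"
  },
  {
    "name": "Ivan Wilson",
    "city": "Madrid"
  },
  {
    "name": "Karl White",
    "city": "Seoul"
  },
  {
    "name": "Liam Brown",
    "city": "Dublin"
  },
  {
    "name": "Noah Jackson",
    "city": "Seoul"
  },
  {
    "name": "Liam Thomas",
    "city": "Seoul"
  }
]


Counting 'city' values across 9 records:

  Seoul: 4 ####
  Beijing: 1 #
  New York: 1 #
  London: 1 #
  Madrid: 1 #
  Dublin: 1 #

Most common: Seoul (4 times)

Seoul (4 times)


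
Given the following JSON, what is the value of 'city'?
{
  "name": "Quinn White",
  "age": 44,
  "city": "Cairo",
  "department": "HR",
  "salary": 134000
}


Looking up field 'city'
Value: Cairo

Cairo


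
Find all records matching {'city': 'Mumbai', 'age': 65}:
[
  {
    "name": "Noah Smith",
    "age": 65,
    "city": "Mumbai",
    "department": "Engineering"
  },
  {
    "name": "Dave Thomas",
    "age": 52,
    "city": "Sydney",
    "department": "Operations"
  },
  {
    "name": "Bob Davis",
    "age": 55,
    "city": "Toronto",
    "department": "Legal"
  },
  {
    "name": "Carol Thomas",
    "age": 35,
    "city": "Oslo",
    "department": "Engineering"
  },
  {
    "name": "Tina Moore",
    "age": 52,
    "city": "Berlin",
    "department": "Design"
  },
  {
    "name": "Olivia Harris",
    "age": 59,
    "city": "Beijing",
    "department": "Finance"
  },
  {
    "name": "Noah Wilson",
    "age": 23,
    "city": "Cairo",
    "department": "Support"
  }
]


Search criteria: {'city': 'Mumbai', 'age': 65}

Checking 7 records:
  Noah Smith: {city: Mumbai, age: 65} <-- MATCH
  Dave Thomas: {city: Sydney, age: 52}
  Bob Davis: {city: Toronto, age: 55}
  Carol Thomas: {city: Oslo, age: 35}
  Tina Moore: {city: Berlin, age: 52}
  Olivia Harris: {city: Beijing, age: 59}
  Noah Wilson: {city: Cairo, age: 23}

Matches: ["Noah Smith"]

["Noah Smith"]


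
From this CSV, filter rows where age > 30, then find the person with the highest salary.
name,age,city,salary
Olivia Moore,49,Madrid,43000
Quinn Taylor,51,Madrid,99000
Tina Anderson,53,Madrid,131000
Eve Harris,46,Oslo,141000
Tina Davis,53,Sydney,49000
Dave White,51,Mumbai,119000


Filter: age > 30
Sort by: salary (descending)

Filtered records (6):
  Eve Harris, age 46, salary $141000
  Tina Anderson, age 53, salary $131000
  Dave White, age 51, salary $119000
  Quinn Taylor, age 51, salary $99000
  Tina Davis, age 53, salary $49000
  Olivia Moore, age 49, salary $43000

Highest salary: Eve Harris ($141000)

Eve Harris


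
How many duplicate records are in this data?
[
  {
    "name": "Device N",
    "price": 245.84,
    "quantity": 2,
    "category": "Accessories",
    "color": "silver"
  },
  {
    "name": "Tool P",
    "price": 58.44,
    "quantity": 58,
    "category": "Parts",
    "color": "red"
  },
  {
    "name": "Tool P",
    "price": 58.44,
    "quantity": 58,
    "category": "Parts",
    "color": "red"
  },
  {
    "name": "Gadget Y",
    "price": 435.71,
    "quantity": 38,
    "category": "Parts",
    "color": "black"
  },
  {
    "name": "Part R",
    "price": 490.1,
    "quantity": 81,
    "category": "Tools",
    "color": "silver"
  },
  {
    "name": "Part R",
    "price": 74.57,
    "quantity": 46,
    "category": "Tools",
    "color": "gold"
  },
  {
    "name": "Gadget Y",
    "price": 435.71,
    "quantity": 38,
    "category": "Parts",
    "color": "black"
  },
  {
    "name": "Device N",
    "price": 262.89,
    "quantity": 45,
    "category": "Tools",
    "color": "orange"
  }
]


Checking 8 records for duplicates:

  Row 1: Device N ($245.84, qty 2)
  Row 2: Tool P ($58.44, qty 58)
  Row 3: Tool P ($58.44, qty 58) <-- DUPLICATE
  Row 4: Gadget Y ($435.71, qty 38)
  Row 5: Part R ($490.1, qty 81)
  Row 6: Part R ($74.57, qty 46)
  Row 7: Gadget Y ($435.71, qty 38) <-- DUPLICATE
  Row 8: Device N ($262.89, qty 45)

Duplicates found: 2
Unique records: 6

2 duplicates, 6 unique


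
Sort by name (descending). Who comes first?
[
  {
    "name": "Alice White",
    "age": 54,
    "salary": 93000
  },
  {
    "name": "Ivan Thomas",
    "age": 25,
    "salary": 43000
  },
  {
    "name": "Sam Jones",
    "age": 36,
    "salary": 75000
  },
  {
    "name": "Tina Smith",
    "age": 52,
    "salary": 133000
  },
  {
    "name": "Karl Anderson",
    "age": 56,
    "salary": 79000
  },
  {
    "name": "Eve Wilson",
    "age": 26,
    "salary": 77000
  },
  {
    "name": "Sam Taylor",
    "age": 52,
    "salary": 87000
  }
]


Sort by: name (descending)

Sorted order:
  1. Tina Smith (name = Tina Smith)
  2. Sam Taylor (name = Sam Taylor)
  3. Sam Jones (name = Sam Jones)
  4. Karl Anderson (name = Karl Anderson)
  5. Ivan Thomas (name = Ivan Thomas)
  6. Eve Wilson (name = Eve Wilson)
  7. Alice White (name = Alice White)

First: Tina Smith

Tina Smith


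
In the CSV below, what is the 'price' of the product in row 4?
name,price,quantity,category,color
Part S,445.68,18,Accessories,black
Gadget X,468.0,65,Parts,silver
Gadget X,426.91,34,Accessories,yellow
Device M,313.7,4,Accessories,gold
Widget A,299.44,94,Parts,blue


Query: Row 4 ('Device M'), column 'price'
Value: 313.7

313.7


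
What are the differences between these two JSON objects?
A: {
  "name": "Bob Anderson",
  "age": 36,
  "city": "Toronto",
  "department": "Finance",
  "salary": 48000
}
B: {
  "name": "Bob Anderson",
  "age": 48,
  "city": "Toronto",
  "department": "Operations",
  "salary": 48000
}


Comparing each field (in key order):
  name: same
  age: DIFFERENT
  city: same
  department: DIFFERENT
  salary: same
Differences:
  age: 36 -> 48
  department: Finance -> Operations

2 field(s) changed

2 changes: age, department


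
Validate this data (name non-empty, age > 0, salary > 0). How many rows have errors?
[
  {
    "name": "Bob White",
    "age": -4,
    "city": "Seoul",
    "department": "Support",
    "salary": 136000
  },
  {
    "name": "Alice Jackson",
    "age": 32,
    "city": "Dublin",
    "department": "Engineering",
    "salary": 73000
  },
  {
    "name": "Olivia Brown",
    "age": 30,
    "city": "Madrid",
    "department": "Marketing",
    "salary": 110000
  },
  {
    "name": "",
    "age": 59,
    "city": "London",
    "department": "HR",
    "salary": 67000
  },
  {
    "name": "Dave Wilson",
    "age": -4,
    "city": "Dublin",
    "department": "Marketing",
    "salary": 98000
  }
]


Validating 5 records:
Rules: name non-empty, age > 0, salary > 0

  Row 1 (Bob White): negative age: -4
  Row 2 (Alice Jackson): OK
  Row 3 (Olivia Brown): OK
  Row 4 (???): empty name
  Row 5 (Dave Wilson): negative age: -4

Total errors: 3

3 errors


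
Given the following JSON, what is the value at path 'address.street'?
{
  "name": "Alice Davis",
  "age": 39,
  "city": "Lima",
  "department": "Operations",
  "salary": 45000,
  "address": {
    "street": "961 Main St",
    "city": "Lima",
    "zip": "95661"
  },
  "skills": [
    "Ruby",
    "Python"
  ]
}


Query: address.street
Path: address -> street
Value: 961 Main St

961 Main St


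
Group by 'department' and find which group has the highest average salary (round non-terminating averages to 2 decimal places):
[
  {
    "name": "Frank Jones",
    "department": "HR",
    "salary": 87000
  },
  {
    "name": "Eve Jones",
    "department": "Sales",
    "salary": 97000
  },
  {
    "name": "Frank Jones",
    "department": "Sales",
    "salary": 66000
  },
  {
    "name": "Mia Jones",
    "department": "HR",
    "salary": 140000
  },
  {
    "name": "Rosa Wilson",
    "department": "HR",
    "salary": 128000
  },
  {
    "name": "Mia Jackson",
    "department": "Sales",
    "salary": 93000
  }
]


Group by: department

Groups:
  HR: 3 people, avg salary = 355000/3 ≈ $118333.33
  Sales: 3 people, avg salary = 256000/3 ≈ $85333.33

Highest average salary: HR (≈$118333.33)

HR (≈$118333.33)


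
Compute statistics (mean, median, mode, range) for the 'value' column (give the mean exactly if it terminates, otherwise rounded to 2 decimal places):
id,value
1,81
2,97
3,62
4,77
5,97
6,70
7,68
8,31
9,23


Data: [81, 97, 62, 77, 97, 70, 68, 31, 23]
Count: 9
Sum: 606
Mean: 606/9 ≈ 67.33 (rounded to 2 decimal places)
Sorted: [23, 31, 62, 68, 70, 77, 81, 97, 97]
Median: 70.0
Mode: 97 (2 times)
Range: 97 - 23 = 74
Min: 23, Max: 97

mean≈67.33, median=70.0, mode=97, range=74


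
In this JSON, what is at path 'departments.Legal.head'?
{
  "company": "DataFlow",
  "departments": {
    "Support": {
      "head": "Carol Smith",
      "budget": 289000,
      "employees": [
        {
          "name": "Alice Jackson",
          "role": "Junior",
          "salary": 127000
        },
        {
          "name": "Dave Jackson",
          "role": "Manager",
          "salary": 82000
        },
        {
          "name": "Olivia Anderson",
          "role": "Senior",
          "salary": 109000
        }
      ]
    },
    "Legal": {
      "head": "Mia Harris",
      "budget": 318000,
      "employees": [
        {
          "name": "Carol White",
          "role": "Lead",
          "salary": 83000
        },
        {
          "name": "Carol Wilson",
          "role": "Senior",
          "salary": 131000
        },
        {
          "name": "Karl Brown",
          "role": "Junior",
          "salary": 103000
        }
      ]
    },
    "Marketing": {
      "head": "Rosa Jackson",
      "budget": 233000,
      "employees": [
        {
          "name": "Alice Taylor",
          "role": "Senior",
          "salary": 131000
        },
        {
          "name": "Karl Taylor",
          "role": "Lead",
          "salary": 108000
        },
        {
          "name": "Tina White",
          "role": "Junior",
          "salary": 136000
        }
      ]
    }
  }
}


Path: departments.Legal.head

Navigate:
  -> departments
  -> Legal
  -> head = 'Mia Harris'

Mia Harris


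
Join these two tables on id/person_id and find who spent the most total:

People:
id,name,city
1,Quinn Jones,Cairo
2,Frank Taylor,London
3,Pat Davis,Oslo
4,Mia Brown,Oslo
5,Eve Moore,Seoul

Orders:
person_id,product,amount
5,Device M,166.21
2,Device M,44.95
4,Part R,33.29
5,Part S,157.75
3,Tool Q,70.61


Join on: people.id = orders.person_id

Joined rows:
  Eve Moore (Seoul) bought Device M for $166.21
  Frank Taylor (London) bought Device M for $44.95
  Mia Brown (Oslo) bought Part R for $33.29
  Eve Moore (Seoul) bought Part S for $157.75
  Pat Davis (Oslo) bought Tool Q for $70.61

Total per person:
  Eve Moore: $323.96
  Pat Davis: $70.61
  Frank Taylor: $44.95
  Mia Brown: $33.29

Top spender: Eve Moore ($323.96)

Eve Moore ($323.96)


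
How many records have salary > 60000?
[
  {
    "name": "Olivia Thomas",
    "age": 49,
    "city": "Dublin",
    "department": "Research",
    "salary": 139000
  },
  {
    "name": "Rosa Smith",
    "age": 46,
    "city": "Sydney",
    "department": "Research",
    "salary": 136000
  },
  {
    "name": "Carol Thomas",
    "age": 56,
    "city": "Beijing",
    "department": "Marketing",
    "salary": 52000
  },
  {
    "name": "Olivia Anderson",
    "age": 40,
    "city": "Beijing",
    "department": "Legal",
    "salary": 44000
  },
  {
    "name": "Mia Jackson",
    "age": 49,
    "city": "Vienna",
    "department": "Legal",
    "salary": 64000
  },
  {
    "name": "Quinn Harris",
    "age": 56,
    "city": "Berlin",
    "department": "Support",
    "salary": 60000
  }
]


Data: 6 records
Condition: salary > 60000

Checking each record:
  Olivia Thomas: 139000 MATCH
  Rosa Smith: 136000 MATCH
  Carol Thomas: 52000
  Olivia Anderson: 44000
  Mia Jackson: 64000 MATCH
  Quinn Harris: 60000

Count: 3

3


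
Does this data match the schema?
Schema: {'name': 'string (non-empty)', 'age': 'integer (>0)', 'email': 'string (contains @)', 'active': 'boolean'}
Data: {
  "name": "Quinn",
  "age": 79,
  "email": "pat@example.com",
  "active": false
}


Validating each field against schema:
  name: OK (non-empty string)
  age: OK (positive integer)
  email: OK (string with @)
  active: OK (boolean)

Result: VALID

VALID


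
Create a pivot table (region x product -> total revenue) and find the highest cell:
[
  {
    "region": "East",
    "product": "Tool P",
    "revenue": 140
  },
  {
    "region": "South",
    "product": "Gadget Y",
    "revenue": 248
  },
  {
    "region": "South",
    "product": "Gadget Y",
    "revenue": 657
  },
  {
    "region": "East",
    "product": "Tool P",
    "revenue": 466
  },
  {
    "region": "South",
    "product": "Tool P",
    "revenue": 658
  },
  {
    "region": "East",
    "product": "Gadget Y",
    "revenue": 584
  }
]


Pivot: region (rows) x product (columns) -> total revenue

     Gadget Y      Tool P      
East           584           606  
South          905           658  

Highest: South / Gadget Y = $905

South / Gadget Y = $905


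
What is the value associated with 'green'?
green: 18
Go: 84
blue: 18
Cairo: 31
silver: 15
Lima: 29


Looking up key 'green'
Value: 18

18


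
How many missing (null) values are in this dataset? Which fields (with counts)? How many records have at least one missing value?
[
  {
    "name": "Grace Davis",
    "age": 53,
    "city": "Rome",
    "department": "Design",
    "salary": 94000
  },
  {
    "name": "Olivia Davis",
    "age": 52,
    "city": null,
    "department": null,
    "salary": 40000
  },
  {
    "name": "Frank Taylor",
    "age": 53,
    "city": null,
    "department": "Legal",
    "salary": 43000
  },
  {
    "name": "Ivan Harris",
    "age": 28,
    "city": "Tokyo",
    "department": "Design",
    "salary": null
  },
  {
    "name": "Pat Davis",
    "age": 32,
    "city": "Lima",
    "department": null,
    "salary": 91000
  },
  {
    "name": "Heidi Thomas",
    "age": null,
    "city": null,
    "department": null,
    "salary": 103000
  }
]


Checking for missing (null) values in 6 records:

  Grace Davis: complete
  Olivia Davis: city, department
  Frank Taylor: city
  Ivan Harris: salary
  Pat Davis: department
  Heidi Thomas: age, city, department

Per field:
  name: 0 missing
  age: 1 missing
  city: 3 missing
  department: 3 missing
  salary: 1 missing

Total missing values: 8
Records with any missing: 5

8 missing values (age: 1, city: 3, department: 3, salary: 1); 5 incomplete records


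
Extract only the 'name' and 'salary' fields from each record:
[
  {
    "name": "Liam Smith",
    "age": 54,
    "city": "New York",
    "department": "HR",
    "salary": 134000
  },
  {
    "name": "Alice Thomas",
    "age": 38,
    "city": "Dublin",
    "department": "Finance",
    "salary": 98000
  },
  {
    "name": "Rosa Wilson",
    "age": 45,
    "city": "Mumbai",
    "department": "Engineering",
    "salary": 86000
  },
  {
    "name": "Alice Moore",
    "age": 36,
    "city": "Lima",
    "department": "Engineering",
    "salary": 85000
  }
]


Original: 4 records with fields: name, age, city, department, salary
Keep: ['name', 'salary']
Drop: ['age', 'city', 'department']
Result: 4 records, 2 fields each

[
  {
    "name": "Liam Smith",
    "salary": 134000
  },
  {
    "name": "Alice Thomas",
    "salary": 98000
  },
  {
    "name": "Rosa Wilson",
    "salary": 86000
  },
  {
    "name": "Alice Moore",
    "salary": 85000
  }
]
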